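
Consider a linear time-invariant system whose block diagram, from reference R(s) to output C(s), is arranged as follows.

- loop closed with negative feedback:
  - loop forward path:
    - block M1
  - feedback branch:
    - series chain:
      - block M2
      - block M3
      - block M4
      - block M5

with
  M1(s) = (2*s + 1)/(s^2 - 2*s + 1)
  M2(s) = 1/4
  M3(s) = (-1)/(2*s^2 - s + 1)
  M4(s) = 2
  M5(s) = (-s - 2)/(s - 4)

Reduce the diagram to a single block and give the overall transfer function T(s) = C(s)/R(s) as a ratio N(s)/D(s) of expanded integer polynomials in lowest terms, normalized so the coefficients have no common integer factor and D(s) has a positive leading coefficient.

[1] multiply M2, M3, M4, M5 (series) gives (s + 2)/(4*s^3 - 18*s^2 + 10*s - 8)
[2] collapse the loop (M1 forward, (M2*M3*M4*M5) return), which is the overall transfer function T(s) = C(s)/R(s) in lowest terms

Therefore the answer is (8*s^4 - 32*s^3 + 2*s^2 - 6*s - 8)/(4*s^5 - 26*s^4 + 50*s^3 - 44*s^2 + 31*s - 6).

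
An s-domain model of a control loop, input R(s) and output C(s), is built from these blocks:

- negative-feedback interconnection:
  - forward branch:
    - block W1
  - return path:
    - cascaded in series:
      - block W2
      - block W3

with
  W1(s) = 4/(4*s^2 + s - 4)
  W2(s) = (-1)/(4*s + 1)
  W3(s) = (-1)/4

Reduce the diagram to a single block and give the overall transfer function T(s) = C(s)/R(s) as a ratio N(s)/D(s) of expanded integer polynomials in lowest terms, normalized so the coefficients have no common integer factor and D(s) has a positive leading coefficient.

[1] series reduction of W2, W3; result 1/(16*s + 4)
[2] apply the feedback formula to W1, (W2*W3), which is the overall transfer function T(s) = C(s)/R(s) in lowest terms

Final answer: (16*s + 4)/(16*s^3 + 8*s^2 - 15*s - 3)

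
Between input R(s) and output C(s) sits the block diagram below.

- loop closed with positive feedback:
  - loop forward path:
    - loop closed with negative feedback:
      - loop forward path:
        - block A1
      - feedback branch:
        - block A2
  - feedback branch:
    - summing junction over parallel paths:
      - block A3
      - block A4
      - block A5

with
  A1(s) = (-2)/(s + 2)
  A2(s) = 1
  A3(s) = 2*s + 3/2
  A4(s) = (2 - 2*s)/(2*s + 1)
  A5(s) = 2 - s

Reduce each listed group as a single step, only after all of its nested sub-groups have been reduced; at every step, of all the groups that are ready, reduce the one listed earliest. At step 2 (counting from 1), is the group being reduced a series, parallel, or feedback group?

Step 1. apply the feedback formula to A1, A2
Step 2. reduce the parallel group A3, A4, A5
Step 3. feedback reduction of [A1/(1+A1*A2)], (A3+A4+A5)
Step 2 collapses a parallel group.

Answer: parallel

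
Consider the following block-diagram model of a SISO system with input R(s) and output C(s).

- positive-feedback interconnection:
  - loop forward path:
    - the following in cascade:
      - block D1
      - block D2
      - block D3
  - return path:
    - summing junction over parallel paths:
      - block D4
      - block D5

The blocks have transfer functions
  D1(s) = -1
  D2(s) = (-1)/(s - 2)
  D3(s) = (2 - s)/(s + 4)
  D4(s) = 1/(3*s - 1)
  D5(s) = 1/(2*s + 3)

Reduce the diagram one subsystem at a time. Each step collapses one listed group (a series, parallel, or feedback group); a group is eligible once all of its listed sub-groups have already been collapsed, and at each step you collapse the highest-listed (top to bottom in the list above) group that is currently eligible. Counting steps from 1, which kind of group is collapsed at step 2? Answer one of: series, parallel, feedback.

Answer: parallel

Working:
Step 1: reduce the series chain D1, D2, D3
Step 2: sum the parallel branches D4, D5
Step 3: close the feedback loop around (D1*D2*D3), (D4+D5)
Step 2 collapses a parallel group.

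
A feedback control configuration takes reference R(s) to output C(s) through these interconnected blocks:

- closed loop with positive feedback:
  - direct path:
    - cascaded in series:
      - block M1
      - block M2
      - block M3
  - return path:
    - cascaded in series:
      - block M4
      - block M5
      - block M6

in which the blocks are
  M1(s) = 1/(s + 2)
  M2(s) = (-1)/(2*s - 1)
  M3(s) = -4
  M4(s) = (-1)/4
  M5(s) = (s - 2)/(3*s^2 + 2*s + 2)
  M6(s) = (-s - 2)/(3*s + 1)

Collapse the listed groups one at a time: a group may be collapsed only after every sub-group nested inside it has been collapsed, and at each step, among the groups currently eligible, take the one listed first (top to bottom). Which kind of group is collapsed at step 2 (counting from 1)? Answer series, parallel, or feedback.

Step 1. multiply M1, M2, M3 (series)
Step 2. series reduction of M4, M5, M6
Step 3. feedback reduction of (M1*M2*M3), (M4*M5*M6)
Step 2: series.

Hence the answer: series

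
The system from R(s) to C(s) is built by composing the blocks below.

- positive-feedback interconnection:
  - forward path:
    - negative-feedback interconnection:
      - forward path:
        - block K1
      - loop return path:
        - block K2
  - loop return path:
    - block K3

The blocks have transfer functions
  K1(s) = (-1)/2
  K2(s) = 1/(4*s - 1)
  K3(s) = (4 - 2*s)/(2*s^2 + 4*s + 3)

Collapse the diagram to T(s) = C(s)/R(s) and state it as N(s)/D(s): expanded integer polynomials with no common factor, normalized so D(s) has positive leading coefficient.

1. reduce the feedback loop with forward K1 and return K2 gives (1 - 4*s)/(8*s - 3)
2. reduce the feedback loop with forward [K1/(1+K1*K2)] and return K3 - this is the overall T(s), already in the required normalized form

Hence the answer: (-8*s^3 - 14*s^2 - 8*s + 3)/(16*s^3 + 18*s^2 + 30*s - 13)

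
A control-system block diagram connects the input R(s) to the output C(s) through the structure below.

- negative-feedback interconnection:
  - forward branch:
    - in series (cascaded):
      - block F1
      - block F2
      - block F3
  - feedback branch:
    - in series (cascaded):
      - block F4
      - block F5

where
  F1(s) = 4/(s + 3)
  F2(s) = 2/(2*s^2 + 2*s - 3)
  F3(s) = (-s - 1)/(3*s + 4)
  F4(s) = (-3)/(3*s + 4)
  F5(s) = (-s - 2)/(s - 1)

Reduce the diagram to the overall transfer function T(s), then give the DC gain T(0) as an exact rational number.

The answer is 1/3.

Reasoning:
Step 1. cascade F1, F2, F3 = (-8*s - 8)/(6*s^4 + 32*s^3 + 41*s^2 - 15*s - 36)
Step 2. series reduction of F4, F5 = (3*s + 6)/(3*s^2 + s - 4)
Step 3. reduce the feedback loop with forward (F1*F2*F3) and return (F4*F5) = (-24*s^3 - 32*s^2 + 24*s + 32)/(18*s^6 + 102*s^5 + 131*s^4 - 132*s^3 - 311*s^2 - 48*s + 96)
DC gain: substitute s = 0 into T(s) from step 3: T(0) = 32/96 = 1/3.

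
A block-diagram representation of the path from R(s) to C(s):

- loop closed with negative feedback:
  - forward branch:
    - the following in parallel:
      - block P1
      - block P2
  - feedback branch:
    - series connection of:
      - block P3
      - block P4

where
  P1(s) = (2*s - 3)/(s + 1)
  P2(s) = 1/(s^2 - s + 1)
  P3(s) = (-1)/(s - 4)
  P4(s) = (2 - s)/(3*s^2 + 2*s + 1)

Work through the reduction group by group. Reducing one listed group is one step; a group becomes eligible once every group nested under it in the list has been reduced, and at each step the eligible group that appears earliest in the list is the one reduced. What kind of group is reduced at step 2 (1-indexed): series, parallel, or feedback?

Step 1 - parallel reduction of P1, P2
Step 2 - cascade P3, P4
Step 3 - collapse the loop ((P1+P2) forward, (P3*P4) return)
At step 2 the group reduced is series.

Therefore the answer is series.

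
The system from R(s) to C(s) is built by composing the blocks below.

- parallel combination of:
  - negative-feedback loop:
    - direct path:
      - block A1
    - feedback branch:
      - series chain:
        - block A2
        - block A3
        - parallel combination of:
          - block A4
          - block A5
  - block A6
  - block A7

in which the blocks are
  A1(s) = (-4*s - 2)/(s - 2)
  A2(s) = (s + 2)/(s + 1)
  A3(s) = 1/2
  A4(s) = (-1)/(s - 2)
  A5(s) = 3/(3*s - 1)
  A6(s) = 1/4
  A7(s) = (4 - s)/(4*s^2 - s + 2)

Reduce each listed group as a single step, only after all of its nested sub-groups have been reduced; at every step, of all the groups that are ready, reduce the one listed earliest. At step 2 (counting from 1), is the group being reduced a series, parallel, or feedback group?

[1] combine A4, A5 in parallel
[2] series reduction of A2, A3, (A4+A5)
[3] collapse the loop (A1 forward, (A2*A3*(A4+A5)) return)
[4] add [A1/(1+A1*(A2*A3*(A4+A5)))], A6, A7 (parallel)
So the answer for step 2 is series.

Answer: series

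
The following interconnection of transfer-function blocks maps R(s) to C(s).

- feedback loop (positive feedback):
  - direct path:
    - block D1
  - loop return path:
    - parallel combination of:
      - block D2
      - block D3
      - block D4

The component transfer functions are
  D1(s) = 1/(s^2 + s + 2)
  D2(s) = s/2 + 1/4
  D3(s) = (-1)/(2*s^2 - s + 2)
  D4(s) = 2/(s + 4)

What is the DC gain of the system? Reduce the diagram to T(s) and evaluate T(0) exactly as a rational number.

(1) parallel reduction of D2, D3, D4; result (4*s^4 + 16*s^3 + 19*s^2 + 2*s + 8)/(8*s^3 + 28*s^2 - 8*s + 32)
(2) collapse the loop (D1 forward, (D2+D3+D4) return); result (8*s^3 + 28*s^2 - 8*s + 32)/(8*s^5 + 32*s^4 + 20*s^3 + 61*s^2 + 14*s + 56)
DC gain: substitute s = 0 into T(s) from step 2: T(0) = 32/56 = 4/7.

Final answer: 4/7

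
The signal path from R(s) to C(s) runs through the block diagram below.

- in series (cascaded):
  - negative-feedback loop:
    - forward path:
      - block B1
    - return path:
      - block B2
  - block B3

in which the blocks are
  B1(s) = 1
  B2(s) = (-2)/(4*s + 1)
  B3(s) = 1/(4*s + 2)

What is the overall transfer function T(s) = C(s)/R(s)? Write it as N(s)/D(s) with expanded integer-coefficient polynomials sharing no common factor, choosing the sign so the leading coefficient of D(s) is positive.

Reducing step by step:

Step 1: collapse the loop (B1 forward, B2 return); result (4*s + 1)/(4*s - 1)
Step 2: series reduction of [B1/(1+B1*B2)], B3, which is the overall transfer function T(s) = C(s)/R(s) in lowest terms

Answer: (4*s + 1)/(16*s^2 + 4*s - 2)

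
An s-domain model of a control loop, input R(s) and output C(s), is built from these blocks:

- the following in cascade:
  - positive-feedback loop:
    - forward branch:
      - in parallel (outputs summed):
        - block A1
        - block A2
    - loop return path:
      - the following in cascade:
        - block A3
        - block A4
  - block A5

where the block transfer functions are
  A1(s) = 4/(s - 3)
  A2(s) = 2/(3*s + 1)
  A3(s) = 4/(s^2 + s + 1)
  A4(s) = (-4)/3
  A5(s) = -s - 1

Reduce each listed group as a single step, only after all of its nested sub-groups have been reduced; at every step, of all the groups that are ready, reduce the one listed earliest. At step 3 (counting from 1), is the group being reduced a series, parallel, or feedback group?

Step 1. sum the parallel branches A1, A2
Step 2. series reduction of A3, A4
Step 3. close the feedback loop around (A1+A2), (A3*A4)
Step 4. multiply [(A1+A2)/(1-(A1+A2)*(A3*A4))], A5 (series)
So the answer for step 3 is feedback.

Answer: feedback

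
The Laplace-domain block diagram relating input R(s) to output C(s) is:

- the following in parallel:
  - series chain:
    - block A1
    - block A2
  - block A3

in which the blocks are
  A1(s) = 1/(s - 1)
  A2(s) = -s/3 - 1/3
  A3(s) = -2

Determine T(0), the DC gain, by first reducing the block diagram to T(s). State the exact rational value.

The answer is -5/3.

Reasoning:
1. cascade A1, A2 = (-s - 1)/(3*s - 3)
2. combine (A1*A2), A3 in parallel = (5 - 7*s)/(3*s - 3)
That last expression is T(s); at s = 0 only the constant terms survive, so T(0) = 5/(-3) = -5/3.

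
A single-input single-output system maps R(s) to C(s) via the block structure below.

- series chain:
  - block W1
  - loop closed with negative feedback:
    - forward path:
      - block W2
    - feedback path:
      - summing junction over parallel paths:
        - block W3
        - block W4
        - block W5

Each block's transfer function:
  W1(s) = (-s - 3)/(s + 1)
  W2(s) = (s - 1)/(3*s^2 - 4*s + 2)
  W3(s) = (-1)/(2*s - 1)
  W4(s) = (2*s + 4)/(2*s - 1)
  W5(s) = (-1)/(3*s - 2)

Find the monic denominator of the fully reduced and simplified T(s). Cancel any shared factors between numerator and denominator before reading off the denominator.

Reducing step by step:

1. sum the parallel branches W3, W4, W5 = (6*s^2 + 3*s - 5)/(6*s^2 - 7*s + 2)
2. feedback reduction of W2, (W3+W4+W5) = (6*s^3 - 13*s^2 + 9*s - 2)/(18*s^4 - 39*s^3 + 43*s^2 - 30*s + 9)
3. combine W1, [W2/(1+W2*(W3+W4+W5))] in series = (-6*s^4 - 5*s^3 + 30*s^2 - 25*s + 6)/(18*s^5 - 21*s^4 + 4*s^3 + 13*s^2 - 21*s + 9)
No further cancellation is possible in the step-3 result, so that is T(s). Its denominator becomes monic after dividing by the leading coefficient 18.

Answer: s^5 - 7*s^4/6 + 2*s^3/9 + 13*s^2/18 - 7*s/6 + 1/2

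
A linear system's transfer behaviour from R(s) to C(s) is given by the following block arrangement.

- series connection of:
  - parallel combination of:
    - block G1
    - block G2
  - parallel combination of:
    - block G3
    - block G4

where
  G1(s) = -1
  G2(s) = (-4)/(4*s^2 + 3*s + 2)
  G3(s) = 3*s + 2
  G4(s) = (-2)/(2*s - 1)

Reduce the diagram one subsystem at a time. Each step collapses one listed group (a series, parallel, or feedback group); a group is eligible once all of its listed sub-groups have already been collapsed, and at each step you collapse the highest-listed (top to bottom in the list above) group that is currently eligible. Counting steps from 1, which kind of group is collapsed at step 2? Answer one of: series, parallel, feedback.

Answer: parallel

Working:
Step 1: reduce the parallel group G1, G2
Step 2: sum the parallel branches G3, G4
Step 3: combine (G1+G2), (G3+G4) in series
At step 2 the group reduced is parallel.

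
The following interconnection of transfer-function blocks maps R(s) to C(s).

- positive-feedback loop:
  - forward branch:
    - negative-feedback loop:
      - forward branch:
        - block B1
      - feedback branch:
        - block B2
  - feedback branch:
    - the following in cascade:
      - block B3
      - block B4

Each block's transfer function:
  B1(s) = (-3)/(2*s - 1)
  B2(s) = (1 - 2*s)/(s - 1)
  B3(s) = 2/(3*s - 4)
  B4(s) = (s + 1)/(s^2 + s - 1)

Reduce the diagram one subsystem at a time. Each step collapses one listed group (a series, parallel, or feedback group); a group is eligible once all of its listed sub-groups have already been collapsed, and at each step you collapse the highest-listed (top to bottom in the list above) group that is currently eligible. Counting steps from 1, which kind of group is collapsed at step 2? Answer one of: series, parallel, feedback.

Answer: series

Working:
Step 1 - collapse the loop (B1 forward, B2 return)
Step 2 - multiply B3, B4 (series)
Step 3 - reduce the feedback loop with forward [B1/(1+B1*B2)] and return (B3*B4)
At step 2 the group reduced is series.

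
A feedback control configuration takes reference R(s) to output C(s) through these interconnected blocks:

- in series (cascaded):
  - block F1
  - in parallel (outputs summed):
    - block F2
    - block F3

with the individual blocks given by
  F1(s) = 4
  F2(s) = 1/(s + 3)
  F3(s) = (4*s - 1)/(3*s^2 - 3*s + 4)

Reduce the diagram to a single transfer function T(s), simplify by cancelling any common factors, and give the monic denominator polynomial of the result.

(1) combine F2, F3 in parallel: (7*s^2 + 8*s + 1)/(3*s^3 + 6*s^2 - 5*s + 12)
(2) series reduction of F1, (F2+F3): (28*s^2 + 32*s + 4)/(3*s^3 + 6*s^2 - 5*s + 12)
That last expression is T(s), already simplified. Scaling its denominator by 1/3 (the reciprocal of the leading coefficient) yields the monic denominator.

Final answer: s^3 + 2*s^2 - 5*s/3 + 4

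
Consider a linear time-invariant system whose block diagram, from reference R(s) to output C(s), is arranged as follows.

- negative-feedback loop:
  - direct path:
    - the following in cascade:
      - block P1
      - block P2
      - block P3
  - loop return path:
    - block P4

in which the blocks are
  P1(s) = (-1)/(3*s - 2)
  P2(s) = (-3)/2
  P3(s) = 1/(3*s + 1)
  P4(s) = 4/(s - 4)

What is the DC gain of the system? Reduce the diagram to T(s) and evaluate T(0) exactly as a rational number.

Step 1: series reduction of P1, P2, P3 gives 3/(18*s^2 - 6*s - 4)
Step 2: collapse the loop ((P1*P2*P3) forward, P4 return) gives (3*s - 12)/(18*s^3 - 78*s^2 + 20*s + 28)
The step-2 result is T(s). Setting s = 0: T(0) = -12/28 = -3/7.

Hence the answer: -3/7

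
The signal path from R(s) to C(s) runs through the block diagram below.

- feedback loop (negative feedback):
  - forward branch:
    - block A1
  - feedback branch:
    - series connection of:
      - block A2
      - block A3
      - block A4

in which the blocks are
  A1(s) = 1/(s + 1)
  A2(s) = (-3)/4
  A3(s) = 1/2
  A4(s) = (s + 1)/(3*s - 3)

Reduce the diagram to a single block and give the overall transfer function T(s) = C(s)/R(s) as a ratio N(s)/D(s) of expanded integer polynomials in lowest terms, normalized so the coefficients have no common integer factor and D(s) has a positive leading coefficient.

Step 1 - combine A2, A3, A4 in series gives (-s - 1)/(8*s - 8)
Step 2 - feedback reduction of A1, (A2*A3*A4): this yields T(s), and no further normalization is needed

Therefore the answer is (8*s - 8)/(8*s^2 - s - 9).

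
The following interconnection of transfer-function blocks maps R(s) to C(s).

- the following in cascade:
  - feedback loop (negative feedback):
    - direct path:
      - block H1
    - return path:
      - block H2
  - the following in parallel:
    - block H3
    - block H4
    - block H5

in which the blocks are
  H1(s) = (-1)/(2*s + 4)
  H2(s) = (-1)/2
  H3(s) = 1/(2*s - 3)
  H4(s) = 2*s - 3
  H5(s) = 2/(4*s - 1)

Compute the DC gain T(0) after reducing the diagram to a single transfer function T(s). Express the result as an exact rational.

Step 1: collapse the loop (H1 forward, H2 return); result (-2)/(4*s + 9)
Step 2: sum the parallel branches H3, H4, H5; result (16*s^3 - 52*s^2 + 56*s - 16)/(8*s^2 - 14*s + 3)
Step 3: series reduction of [H1/(1+H1*H2)], (H3+H4+H5); result (-32*s^3 + 104*s^2 - 112*s + 32)/(32*s^3 + 16*s^2 - 114*s + 27)
Evaluating the step-3 result (the overall T(s)) at s = 0 gives T(0) = 32/27.

Hence the answer: 32/27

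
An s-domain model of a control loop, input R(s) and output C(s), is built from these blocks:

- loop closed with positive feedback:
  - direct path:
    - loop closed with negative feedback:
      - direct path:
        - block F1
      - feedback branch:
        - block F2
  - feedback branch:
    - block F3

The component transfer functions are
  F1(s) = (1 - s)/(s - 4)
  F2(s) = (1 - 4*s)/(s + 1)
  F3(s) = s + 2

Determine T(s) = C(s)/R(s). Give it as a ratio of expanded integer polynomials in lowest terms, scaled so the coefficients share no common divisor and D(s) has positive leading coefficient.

Answer: (1 - s^2)/(s^3 + 7*s^2 - 9*s - 5)

Working:
(1) close the feedback loop around F1, F2 gives (1 - s^2)/(5*s^2 - 8*s - 3)
(2) close the feedback loop around [F1/(1+F1*F2)], F3, giving the overall T(s)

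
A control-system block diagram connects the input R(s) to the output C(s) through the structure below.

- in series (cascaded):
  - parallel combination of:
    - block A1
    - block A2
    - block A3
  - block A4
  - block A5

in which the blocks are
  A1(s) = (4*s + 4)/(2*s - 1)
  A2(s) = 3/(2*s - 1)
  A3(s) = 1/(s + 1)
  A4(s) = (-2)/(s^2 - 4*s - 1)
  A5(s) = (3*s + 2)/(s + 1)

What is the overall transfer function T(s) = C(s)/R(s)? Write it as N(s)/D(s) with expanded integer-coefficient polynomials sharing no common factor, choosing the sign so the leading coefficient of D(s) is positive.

Reducing step by step:

Step 1 - sum the parallel branches A1, A2, A3 gives (4*s^2 + 13*s + 6)/(2*s^2 + s - 1)
Step 2 - multiply (A1+A2+A3), A4, A5 (series); the result is T(s) itself (integer coefficients, no common factor, positive leading denominator coefficient)

Answer: (-24*s^3 - 94*s^2 - 88*s - 24)/(2*s^5 - 5*s^4 - 14*s^3 - 4*s^2 + 4*s + 1)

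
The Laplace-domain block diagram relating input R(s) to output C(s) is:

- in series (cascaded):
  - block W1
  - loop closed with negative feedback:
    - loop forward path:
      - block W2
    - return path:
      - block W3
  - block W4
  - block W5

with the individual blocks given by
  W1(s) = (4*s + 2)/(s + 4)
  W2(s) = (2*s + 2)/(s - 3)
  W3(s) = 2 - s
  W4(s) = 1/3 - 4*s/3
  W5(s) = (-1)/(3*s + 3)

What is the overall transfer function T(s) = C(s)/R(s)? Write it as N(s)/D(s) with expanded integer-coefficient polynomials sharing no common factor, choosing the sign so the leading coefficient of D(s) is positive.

Step 1: close the feedback loop around W2, W3 -> (-2*s - 2)/(2*s^2 - 3*s - 1)
Step 2: cascade W1, [W2/(1+W2*W3)], W4, W5: this yields T(s), and no further normalization is needed

Hence the answer: (-32*s^2 - 8*s + 4)/(18*s^3 + 45*s^2 - 117*s - 36)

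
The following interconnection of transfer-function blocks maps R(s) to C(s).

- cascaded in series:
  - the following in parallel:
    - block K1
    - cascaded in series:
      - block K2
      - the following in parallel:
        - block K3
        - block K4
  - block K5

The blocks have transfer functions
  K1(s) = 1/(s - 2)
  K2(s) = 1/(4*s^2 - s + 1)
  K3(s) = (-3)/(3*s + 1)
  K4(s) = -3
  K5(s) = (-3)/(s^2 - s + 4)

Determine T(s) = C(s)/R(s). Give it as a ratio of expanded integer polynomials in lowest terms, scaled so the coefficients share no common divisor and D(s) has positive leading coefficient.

Answer: (-36*s^3 + 24*s^2 - 42*s - 39)/(12*s^6 - 35*s^5 + 71*s^4 - 95*s^3 + s^2 - 10*s - 8)

Working:
1. reduce the parallel group K3, K4; result (-9*s - 6)/(3*s + 1)
2. series reduction of K2, (K3+K4); result (-9*s - 6)/(12*s^3 + s^2 + 2*s + 1)
3. sum the parallel branches K1, (K2*(K3+K4)); result (12*s^3 - 8*s^2 + 14*s + 13)/(12*s^4 - 23*s^3 - 3*s - 2)
4. series reduction of (K1+(K2*(K3+K4))), K5: this yields T(s), and no further normalization is needed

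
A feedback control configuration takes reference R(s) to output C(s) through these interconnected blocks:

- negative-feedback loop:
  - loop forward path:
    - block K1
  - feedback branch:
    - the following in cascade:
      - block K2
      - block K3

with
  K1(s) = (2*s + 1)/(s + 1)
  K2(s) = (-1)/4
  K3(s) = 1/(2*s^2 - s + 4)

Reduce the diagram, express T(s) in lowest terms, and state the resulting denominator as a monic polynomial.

The answer is s^3 + s^2/2 + 5*s/4 + 15/8.

Reasoning:
[1] series reduction of K2, K3: (-1)/(8*s^2 - 4*s + 16)
[2] collapse the loop (K1 forward, (K2*K3) return): (16*s^3 + 28*s + 16)/(8*s^3 + 4*s^2 + 10*s + 15)
That last expression is T(s), already simplified. Scaling its denominator by 1/8 (the reciprocal of the leading coefficient) yields the monic denominator.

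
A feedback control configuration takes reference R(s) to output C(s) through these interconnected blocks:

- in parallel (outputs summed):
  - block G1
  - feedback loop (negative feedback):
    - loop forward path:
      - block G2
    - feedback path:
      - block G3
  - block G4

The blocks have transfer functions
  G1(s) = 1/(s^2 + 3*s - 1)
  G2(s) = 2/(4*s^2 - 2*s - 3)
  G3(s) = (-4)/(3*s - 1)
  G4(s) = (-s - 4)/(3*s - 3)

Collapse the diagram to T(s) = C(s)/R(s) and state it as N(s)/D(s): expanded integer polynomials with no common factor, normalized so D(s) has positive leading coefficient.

Answer: (-12*s^6 - 74*s^5 - s^4 + 176*s^3 - 3*s^2 + 75*s - 11)/(36*s^6 + 42*s^5 - 225*s^4 + 99*s^3 + 24*s^2 + 39*s - 15)

Working:
(1) apply the feedback formula to G2, G3 = (6*s - 2)/(12*s^3 - 10*s^2 - 7*s - 5)
(2) parallel reduction of G1, [G2/(1+G2*G3)], G4: this yields T(s), and no further normalization is needed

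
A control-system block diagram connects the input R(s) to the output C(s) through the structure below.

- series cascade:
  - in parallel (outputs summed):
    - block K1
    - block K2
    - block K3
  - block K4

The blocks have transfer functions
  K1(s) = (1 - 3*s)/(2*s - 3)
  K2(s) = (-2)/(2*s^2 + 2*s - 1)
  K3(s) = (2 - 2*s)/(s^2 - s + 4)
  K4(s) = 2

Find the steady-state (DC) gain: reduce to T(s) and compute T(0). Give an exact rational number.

Step 1. parallel reduction of K1, K2, K3 -> (-6*s^5 - 6*s^4 - 7*s^3 - 23*s + 26)/(4*s^5 - 6*s^4 + 10*s^3 + 3*s^2 - 35*s + 12)
Step 2. combine (K1+K2+K3), K4 in series -> (-12*s^5 - 12*s^4 - 14*s^3 - 46*s + 52)/(4*s^5 - 6*s^4 + 10*s^3 + 3*s^2 - 35*s + 12)
Step 2 gives the overall T(s). Then T(0) = 52/12 = 13/3.

Hence the answer: 13/3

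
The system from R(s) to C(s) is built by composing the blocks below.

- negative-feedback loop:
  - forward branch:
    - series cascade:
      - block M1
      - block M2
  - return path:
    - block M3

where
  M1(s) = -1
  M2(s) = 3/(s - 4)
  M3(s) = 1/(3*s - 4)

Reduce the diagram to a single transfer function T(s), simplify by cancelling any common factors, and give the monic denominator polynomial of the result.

(1) multiply M1, M2 (series) -> (-3)/(s - 4)
(2) reduce the feedback loop with forward (M1*M2) and return M3 -> (12 - 9*s)/(3*s^2 - 16*s + 13)
That last expression is T(s), already simplified. Scaling its denominator by 1/3 (the reciprocal of the leading coefficient) yields the monic denominator.

Therefore the answer is s^2 - 16*s/3 + 13/3.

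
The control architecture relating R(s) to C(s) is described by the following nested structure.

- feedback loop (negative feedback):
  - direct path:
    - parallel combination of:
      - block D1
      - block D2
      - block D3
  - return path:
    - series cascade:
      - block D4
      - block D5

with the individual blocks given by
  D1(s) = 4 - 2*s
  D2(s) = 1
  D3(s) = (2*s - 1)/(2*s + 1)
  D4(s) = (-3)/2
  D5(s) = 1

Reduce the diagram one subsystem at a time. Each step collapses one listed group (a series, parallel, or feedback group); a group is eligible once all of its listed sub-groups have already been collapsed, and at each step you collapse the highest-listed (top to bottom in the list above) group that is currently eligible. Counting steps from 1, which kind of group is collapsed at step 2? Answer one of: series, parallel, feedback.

Step 1: parallel reduction of D1, D2, D3
Step 2: cascade D4, D5
Step 3: feedback reduction of (D1+D2+D3), (D4*D5)
Step 2: series.

Final answer: series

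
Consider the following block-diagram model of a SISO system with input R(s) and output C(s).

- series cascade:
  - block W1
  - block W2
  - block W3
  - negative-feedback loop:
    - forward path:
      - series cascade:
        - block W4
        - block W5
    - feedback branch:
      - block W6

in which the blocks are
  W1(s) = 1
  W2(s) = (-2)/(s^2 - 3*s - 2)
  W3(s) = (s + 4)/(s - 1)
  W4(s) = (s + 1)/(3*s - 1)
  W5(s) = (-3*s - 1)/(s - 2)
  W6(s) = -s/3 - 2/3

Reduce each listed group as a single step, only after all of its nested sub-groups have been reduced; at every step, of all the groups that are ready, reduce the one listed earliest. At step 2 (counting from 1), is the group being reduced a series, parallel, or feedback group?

(1) multiply W4, W5 (series)
(2) feedback reduction of (W4*W5), W6
(3) reduce the series chain W1, W2, W3, [(W4*W5)/(1+(W4*W5)*W6)]
At step 2 the group reduced is feedback.

Therefore the answer is feedback.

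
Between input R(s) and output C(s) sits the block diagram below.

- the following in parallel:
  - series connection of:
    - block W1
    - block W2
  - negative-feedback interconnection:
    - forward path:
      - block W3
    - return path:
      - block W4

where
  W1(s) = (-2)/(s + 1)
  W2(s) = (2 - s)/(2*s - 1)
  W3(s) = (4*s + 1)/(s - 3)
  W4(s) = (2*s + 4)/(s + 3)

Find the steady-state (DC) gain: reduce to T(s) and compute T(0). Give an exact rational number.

(1) combine W1, W2 in series = (2*s - 4)/(2*s^2 + s - 1)
(2) reduce the feedback loop with forward W3 and return W4 = (4*s^2 + 13*s + 3)/(9*s^2 + 18*s - 5)
(3) add (W1*W2), [W3/(1+W3*W4)] (parallel) = (8*s^4 + 48*s^3 + 15*s^2 - 92*s + 17)/(18*s^4 + 45*s^3 - s^2 - 23*s + 5)
Evaluating the step-3 result (the overall T(s)) at s = 0 gives T(0) = 17/5.

Answer: 17/5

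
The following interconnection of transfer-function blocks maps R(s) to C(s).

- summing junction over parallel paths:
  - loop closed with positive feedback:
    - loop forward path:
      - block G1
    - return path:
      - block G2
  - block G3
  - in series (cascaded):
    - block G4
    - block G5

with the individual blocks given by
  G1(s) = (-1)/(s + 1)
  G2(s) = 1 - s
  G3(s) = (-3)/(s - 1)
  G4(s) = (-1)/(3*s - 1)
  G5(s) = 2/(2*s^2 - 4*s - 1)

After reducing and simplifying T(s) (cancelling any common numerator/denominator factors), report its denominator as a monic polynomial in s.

Answer: s^4 - 10*s^3/3 + 5*s^2/2 - 1/6

Working:
Step 1. collapse the loop (G1 forward, G2 return) = (-1)/2
Step 2. series reduction of G4, G5 = (-2)/(6*s^3 - 14*s^2 + s + 1)
Step 3. add [G1/(1-G1*G2)], G3, (G4*G5) (parallel) = (-6*s^4 - 16*s^3 + 69*s^2 - 10*s - 1)/(12*s^4 - 40*s^3 + 30*s^2 - 2)
Step 3 gives the fully reduced T(s), with no common factor left to cancel. The denominator's leading coefficient is 12, so divide each of its coefficients by 12 to get the monic form.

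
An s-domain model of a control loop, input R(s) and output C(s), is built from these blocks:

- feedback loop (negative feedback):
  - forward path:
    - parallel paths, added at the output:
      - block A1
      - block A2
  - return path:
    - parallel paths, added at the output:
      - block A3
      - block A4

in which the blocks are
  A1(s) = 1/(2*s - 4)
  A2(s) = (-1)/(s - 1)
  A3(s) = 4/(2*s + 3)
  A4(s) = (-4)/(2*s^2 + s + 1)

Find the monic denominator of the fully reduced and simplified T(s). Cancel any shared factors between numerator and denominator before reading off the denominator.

Step 1: sum the parallel branches A1, A2 = (3 - s)/(2*s^2 - 6*s + 4)
Step 2: reduce the parallel group A3, A4 = (8*s^2 - 4*s - 8)/(4*s^3 + 8*s^2 + 5*s + 3)
Step 3: apply the feedback formula to (A1+A2), (A3+A4) = (-4*s^4 + 4*s^3 + 19*s^2 + 12*s + 9)/(8*s^5 - 8*s^4 - 30*s^3 + 36*s^2 - 2*s - 12)
The result of step 3 is T(s) in lowest terms. Its denominator has leading coefficient 8; dividing the denominator through by 8 makes it monic.

Final answer: s^5 - s^4 - 15*s^3/4 + 9*s^2/2 - s/4 - 3/2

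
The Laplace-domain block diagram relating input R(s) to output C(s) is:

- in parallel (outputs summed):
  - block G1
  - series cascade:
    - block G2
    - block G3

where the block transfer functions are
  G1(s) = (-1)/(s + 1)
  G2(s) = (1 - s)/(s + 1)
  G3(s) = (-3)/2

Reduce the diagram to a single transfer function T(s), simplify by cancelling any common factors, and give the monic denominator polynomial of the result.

Answer: s + 1

Working:
Step 1 - combine G2, G3 in series -> (3*s - 3)/(2*s + 2)
Step 2 - parallel reduction of G1, (G2*G3) -> (3*s - 5)/(2*s + 2)
T(s) is the step-2 result (common factors already cancelled). Leading coefficient of the denominator: 2. Divide through by 2 for the monic polynomial.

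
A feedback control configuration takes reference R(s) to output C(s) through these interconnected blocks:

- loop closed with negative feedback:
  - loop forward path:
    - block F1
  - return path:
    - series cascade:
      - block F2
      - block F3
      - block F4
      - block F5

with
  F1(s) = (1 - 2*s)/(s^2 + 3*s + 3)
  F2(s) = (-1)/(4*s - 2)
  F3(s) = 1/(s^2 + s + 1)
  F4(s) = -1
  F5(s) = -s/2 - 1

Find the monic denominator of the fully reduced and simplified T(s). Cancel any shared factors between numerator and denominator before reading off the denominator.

Step 1. combine F2, F3, F4, F5 in series = (-s - 2)/(8*s^3 + 4*s^2 + 4*s - 4)
Step 2. reduce the feedback loop with forward F1 and return (F2*F3*F4*F5) = (-8*s^3 - 4*s^2 - 4*s + 4)/(4*s^4 + 16*s^3 + 28*s^2 + 25*s + 14)
No further cancellation is possible in the step-2 result, so that is T(s). Its denominator becomes monic after dividing by the leading coefficient 4.

Answer: s^4 + 4*s^3 + 7*s^2 + 25*s/4 + 7/2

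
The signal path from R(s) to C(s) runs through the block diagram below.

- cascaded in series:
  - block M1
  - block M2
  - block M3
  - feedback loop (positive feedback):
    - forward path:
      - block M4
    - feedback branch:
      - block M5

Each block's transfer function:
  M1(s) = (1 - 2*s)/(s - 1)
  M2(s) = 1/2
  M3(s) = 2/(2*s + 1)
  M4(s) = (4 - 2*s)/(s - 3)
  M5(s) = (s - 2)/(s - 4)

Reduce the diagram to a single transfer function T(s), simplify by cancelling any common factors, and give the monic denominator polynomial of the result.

Step 1. feedback reduction of M4, M5; result (-2*s^2 + 12*s - 16)/(3*s^2 - 15*s + 20)
Step 2. reduce the series chain M1, M2, M3, [M4/(1-M4*M5)]; result (4*s^3 - 26*s^2 + 44*s - 16)/(6*s^4 - 33*s^3 + 52*s^2 - 5*s - 20)
Step 2 gives the fully reduced T(s), with no common factor left to cancel. The denominator's leading coefficient is 6, so divide each of its coefficients by 6 to get the monic form.

Hence the answer: s^4 - 11*s^3/2 + 26*s^2/3 - 5*s/6 - 10/3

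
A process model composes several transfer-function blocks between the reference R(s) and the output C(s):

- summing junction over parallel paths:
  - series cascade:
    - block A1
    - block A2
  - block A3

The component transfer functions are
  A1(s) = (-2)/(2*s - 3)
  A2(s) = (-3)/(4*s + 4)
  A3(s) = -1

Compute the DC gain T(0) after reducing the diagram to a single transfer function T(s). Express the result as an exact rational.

The answer is -3/2.

Reasoning:
1. multiply A1, A2 (series): 3/(4*s^2 - 2*s - 6)
2. reduce the parallel group (A1*A2), A3: (-4*s^2 + 2*s + 9)/(4*s^2 - 2*s - 6)
DC gain: substitute s = 0 into T(s) from step 2: T(0) = 9/(-6) = -3/2.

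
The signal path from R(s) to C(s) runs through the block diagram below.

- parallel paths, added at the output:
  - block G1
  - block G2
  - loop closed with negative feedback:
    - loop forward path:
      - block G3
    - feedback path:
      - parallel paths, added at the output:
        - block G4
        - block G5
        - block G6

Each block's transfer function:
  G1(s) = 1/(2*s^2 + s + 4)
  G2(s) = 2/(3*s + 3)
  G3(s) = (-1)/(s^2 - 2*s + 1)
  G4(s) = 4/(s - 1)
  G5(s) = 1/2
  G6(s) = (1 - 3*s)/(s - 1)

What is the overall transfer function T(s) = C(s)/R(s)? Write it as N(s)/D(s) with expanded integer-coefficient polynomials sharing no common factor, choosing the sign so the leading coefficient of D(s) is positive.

Step 1 - sum the parallel branches G4, G5, G6: (9 - 5*s)/(2*s - 2)
Step 2 - feedback reduction of G3, (G4+G5+G6): (2 - 2*s)/(2*s^3 - 6*s^2 + 11*s - 11)
Step 3 - reduce the parallel group G1, G2, [G3/(1+G3*(G4+G5+G6))] - this is the overall T(s), already in the required normalized form

Therefore the answer is (8*s^5 - 26*s^4 + 30*s^3 - 67*s^2 + 72*s - 97)/(12*s^6 - 18*s^5 + 42*s^4 - 33*s^3 - 6*s^2 - 33*s - 132).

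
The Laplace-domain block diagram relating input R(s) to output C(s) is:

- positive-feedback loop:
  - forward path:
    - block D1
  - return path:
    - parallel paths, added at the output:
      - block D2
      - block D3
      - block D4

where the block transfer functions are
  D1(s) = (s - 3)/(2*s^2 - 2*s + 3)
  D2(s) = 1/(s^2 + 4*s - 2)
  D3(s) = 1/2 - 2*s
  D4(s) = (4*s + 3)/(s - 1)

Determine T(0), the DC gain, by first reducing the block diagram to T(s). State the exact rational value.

1. parallel reduction of D2, D3, D4; result (-4*s^4 - 3*s^3 + 65*s^2 - 4*s - 12)/(2*s^3 + 6*s^2 - 12*s + 4)
2. close the feedback loop around D1, (D2+D3+D4); result (2*s^4 - 30*s^2 + 40*s - 12)/(8*s^5 - s^4 - 104*s^3 + 249*s^2 - 44*s - 24)
The step-2 result is T(s). Setting s = 0: T(0) = -12/(-24) = 1/2.

Final answer: 1/2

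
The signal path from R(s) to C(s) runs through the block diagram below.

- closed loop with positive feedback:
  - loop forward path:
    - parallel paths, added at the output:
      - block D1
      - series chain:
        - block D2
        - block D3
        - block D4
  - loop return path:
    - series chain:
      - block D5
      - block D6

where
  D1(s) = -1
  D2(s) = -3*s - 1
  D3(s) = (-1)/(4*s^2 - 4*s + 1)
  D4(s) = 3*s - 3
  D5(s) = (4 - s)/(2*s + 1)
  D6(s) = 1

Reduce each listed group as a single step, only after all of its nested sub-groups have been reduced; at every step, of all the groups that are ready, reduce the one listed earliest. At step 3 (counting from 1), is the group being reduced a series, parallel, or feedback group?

Step 1. combine D2, D3, D4 in series
Step 2. reduce the parallel group D1, (D2*D3*D4)
Step 3. series reduction of D5, D6
Step 4. close the feedback loop around (D1+(D2*D3*D4)), (D5*D6)
Step 3 collapses a series group.

Answer: series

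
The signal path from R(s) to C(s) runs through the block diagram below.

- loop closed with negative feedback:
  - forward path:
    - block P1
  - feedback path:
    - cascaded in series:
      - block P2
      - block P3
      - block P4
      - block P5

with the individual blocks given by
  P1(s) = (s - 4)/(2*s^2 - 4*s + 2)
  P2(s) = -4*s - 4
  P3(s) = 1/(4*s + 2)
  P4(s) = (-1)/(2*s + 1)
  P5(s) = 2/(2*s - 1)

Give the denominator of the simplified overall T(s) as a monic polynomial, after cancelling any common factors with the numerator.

Step 1 - cascade P2, P3, P4, P5, giving (4*s + 4)/(8*s^3 + 4*s^2 - 2*s - 1)
Step 2 - apply the feedback formula to P1, (P2*P3*P4*P5), giving (8*s^4 - 28*s^3 - 18*s^2 + 7*s + 4)/(16*s^5 - 24*s^4 - 4*s^3 + 18*s^2 - 12*s - 18)
T(s) is the step-2 result (common factors already cancelled). Leading coefficient of the denominator: 16. Divide through by 16 for the monic polynomial.

Answer: s^5 - 3*s^4/2 - s^3/4 + 9*s^2/8 - 3*s/4 - 9/8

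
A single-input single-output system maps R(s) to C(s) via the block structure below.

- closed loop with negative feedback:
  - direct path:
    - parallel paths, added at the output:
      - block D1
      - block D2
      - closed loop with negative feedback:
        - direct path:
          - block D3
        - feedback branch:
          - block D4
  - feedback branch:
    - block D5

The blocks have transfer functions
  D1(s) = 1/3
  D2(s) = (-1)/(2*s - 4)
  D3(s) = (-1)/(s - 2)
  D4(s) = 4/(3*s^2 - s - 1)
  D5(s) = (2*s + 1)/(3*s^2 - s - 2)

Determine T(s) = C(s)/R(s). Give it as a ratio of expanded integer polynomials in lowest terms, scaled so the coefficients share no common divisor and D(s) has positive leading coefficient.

Answer: (18*s^6 - 165*s^5 + 320*s^4 - 38*s^3 - 163*s^2 + 32*s - 4)/(54*s^6 - 240*s^5 + 212*s^4 + 127*s^3 - 25*s^2 + 11*s - 46)

Working:
Step 1: close the feedback loop around D3, D4 -> (-3*s^2 + s + 1)/(3*s^3 - 7*s^2 + s - 2)
Step 2: add D1, D2, [D3/(1+D3*D4)] (parallel) -> (6*s^4 - 53*s^3 + 93*s^2 - 17*s + 2)/(18*s^4 - 78*s^3 + 90*s^2 - 24*s + 24)
Step 3: close the feedback loop around (D1+D2+[D3/(1+D3*D4)]), D5 - this is the overall T(s), already in the required normalized form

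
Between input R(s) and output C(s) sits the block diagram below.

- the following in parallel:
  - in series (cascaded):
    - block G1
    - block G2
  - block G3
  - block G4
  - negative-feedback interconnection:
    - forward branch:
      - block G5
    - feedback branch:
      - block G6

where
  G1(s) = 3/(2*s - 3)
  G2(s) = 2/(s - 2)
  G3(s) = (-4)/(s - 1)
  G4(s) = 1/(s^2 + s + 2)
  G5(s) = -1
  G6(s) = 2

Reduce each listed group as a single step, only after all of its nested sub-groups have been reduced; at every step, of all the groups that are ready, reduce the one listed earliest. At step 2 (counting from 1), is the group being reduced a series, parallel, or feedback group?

[1] reduce the series chain G1, G2
[2] reduce the feedback loop with forward G5 and return G6
[3] sum the parallel branches (G1*G2), G3, G4, [G5/(1+G5*G6)]
Step 2: feedback.

Answer: feedback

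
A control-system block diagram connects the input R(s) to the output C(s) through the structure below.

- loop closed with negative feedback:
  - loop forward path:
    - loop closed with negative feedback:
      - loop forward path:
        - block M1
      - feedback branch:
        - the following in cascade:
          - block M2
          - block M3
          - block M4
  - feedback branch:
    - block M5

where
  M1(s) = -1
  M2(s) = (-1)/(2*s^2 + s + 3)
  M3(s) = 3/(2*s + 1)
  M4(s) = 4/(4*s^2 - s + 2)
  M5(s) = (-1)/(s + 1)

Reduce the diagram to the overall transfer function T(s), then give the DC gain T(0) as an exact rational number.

Step 1: cascade M2, M3, M4 gives (-12)/(16*s^5 + 12*s^4 + 32*s^3 + 13*s^2 + 11*s + 6)
Step 2: reduce the feedback loop with forward M1 and return (M2*M3*M4) gives (-16*s^5 - 12*s^4 - 32*s^3 - 13*s^2 - 11*s - 6)/(16*s^5 + 12*s^4 + 32*s^3 + 13*s^2 + 11*s + 18)
Step 3: reduce the feedback loop with forward [M1/(1+M1*(M2*M3*M4))] and return M5 gives (-16*s^6 - 28*s^5 - 44*s^4 - 45*s^3 - 24*s^2 - 17*s - 6)/(16*s^6 + 44*s^5 + 56*s^4 + 77*s^3 + 37*s^2 + 40*s + 24)
Evaluating the step-3 result (the overall T(s)) at s = 0 gives T(0) = -6/24 = -1/4.

Final answer: -1/4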